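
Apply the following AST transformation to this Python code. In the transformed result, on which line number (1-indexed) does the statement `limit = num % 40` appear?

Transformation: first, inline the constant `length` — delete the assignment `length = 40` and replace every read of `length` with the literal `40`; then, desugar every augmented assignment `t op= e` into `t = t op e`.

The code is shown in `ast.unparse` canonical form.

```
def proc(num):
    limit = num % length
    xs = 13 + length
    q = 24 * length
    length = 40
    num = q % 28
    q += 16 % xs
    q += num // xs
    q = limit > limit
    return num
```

Transformed code:
def proc(num):
    limit = num % 40
    xs = 13 + 40
    q = 24 * 40
    num = q % 28
    q = q + 16 % xs
    q = q + num // xs
    q = limit > limit
    return num

2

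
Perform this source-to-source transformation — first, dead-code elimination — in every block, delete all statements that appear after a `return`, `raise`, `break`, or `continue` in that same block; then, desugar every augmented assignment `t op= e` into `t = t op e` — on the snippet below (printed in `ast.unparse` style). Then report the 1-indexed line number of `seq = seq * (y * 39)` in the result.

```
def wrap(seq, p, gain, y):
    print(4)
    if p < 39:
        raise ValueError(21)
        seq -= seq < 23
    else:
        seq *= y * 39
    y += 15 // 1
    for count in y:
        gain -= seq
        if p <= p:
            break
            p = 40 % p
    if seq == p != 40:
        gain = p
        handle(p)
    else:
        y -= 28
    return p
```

Transformed code:
def wrap(seq, p, gain, y):
    print(4)
    if p < 39:
        raise ValueError(21)
    else:
        seq = seq * (y * 39)
    y = y + 15 // 1
    for count in y:
        gain = gain - seq
        if p <= p:
            break
    if seq == p != 40:
        gain = p
        handle(p)
    else:
        y = y - 28
    return p

6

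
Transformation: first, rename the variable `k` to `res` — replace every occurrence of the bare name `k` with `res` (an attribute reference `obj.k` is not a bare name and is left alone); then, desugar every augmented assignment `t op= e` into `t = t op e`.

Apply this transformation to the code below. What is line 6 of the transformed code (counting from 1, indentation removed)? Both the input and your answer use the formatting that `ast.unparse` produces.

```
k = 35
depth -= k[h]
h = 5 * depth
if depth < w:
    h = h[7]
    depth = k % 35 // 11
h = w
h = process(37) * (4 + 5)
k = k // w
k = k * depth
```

depth = res % 35 // 11

Transformed code:
res = 35
depth = depth - res[h]
h = 5 * depth
if depth < w:
    h = h[7]
    depth = res % 35 // 11
h = w
h = process(37) * (4 + 5)
res = res // w
res = res * depth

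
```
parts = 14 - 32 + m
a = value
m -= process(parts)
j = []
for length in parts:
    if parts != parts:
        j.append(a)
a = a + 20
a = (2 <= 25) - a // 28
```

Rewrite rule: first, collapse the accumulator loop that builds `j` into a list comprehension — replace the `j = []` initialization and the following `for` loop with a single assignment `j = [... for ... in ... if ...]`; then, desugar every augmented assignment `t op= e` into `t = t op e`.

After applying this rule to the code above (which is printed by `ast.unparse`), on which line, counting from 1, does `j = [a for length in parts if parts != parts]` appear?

Transformed code:
parts = 14 - 32 + m
a = value
m = m - process(parts)
j = [a for length in parts if parts != parts]
a = a + 20
a = (2 <= 25) - a // 28

4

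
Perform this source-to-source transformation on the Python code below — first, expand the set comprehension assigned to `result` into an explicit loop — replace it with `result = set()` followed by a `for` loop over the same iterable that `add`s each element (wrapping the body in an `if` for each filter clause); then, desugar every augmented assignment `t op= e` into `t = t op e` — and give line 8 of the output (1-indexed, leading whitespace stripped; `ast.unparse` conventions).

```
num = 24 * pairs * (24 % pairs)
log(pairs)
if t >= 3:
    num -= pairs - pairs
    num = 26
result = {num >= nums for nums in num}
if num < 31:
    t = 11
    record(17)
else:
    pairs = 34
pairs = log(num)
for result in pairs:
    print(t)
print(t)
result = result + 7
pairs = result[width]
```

Transformed code:
num = 24 * pairs * (24 % pairs)
log(pairs)
if t >= 3:
    num = num - (pairs - pairs)
    num = 26
result = set()
for nums in num:
    result.add(num >= nums)
if num < 31:
    t = 11
    record(17)
else:
    pairs = 34
pairs = log(num)
for result in pairs:
    print(t)
print(t)
result = result + 7
pairs = result[width]

result.add(num >= nums)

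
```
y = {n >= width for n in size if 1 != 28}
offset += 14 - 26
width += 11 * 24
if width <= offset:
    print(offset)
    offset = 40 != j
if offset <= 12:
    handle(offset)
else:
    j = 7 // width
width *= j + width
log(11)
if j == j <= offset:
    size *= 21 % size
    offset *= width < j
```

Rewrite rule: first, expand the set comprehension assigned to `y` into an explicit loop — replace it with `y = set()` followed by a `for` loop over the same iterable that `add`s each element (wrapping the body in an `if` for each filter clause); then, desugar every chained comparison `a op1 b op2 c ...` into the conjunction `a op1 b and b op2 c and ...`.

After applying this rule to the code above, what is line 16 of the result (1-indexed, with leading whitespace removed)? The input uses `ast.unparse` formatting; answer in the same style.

Transformed code:
y = set()
for n in size:
    if 1 != 28:
        y.add(n >= width)
offset += 14 - 26
width += 11 * 24
if width <= offset:
    print(offset)
    offset = 40 != j
if offset <= 12:
    handle(offset)
else:
    j = 7 // width
width *= j + width
log(11)
if j == j and j <= offset:
    size *= 21 % size
    offset *= width < j

if j == j and j <= offset:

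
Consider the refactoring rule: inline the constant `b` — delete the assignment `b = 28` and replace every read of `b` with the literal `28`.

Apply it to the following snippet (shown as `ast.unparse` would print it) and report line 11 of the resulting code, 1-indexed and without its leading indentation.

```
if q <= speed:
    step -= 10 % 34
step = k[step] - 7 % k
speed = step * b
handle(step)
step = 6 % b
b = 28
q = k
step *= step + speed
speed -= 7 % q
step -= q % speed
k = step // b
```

Transformed code:
if q <= speed:
    step -= 10 % 34
step = k[step] - 7 % k
speed = step * 28
handle(step)
step = 6 % 28
q = k
step *= step + speed
speed -= 7 % q
step -= q % speed
k = step // 28

k = step // 28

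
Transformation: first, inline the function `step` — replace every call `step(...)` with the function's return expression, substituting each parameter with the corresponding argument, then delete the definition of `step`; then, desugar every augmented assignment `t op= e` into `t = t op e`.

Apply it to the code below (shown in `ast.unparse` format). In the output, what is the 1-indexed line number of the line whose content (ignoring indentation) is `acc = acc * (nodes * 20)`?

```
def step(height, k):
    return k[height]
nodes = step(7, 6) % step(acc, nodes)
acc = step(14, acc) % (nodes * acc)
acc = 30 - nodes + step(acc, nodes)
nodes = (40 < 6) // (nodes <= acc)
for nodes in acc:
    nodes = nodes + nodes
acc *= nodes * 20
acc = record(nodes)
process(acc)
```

Transformed code:
nodes = 6[7] % nodes[acc]
acc = acc[14] % (nodes * acc)
acc = 30 - nodes + nodes[acc]
nodes = (40 < 6) // (nodes <= acc)
for nodes in acc:
    nodes = nodes + nodes
acc = acc * (nodes * 20)
acc = record(nodes)
process(acc)

7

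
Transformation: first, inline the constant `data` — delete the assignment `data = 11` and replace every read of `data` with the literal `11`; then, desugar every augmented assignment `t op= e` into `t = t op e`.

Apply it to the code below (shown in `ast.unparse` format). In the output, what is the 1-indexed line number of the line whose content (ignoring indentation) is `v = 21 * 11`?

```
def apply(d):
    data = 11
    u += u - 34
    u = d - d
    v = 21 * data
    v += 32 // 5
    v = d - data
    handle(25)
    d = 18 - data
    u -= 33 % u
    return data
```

4

Transformed code:
def apply(d):
    u = u + (u - 34)
    u = d - d
    v = 21 * 11
    v = v + 32 // 5
    v = d - 11
    handle(25)
    d = 18 - 11
    u = u - 33 % u
    return 11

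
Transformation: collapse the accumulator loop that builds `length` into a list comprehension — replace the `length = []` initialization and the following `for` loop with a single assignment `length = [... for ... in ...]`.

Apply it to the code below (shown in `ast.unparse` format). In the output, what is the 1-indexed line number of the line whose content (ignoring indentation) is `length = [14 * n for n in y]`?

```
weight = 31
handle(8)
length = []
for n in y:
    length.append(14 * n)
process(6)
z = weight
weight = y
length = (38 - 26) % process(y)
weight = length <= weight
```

Transformed code:
weight = 31
handle(8)
length = [14 * n for n in y]
process(6)
z = weight
weight = y
length = (38 - 26) % process(y)
weight = length <= weight

3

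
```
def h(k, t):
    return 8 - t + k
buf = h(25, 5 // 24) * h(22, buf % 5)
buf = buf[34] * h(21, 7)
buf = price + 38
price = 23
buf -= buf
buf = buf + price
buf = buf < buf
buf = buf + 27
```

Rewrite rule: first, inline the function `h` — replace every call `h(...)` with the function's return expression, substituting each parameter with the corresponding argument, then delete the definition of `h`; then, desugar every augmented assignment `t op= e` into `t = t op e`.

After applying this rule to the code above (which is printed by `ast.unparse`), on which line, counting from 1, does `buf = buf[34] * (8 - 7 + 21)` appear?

Transformed code:
buf = (8 - 5 // 24 + 25) * (8 - buf % 5 + 22)
buf = buf[34] * (8 - 7 + 21)
buf = price + 38
price = 23
buf = buf - buf
buf = buf + price
buf = buf < buf
buf = buf + 27

2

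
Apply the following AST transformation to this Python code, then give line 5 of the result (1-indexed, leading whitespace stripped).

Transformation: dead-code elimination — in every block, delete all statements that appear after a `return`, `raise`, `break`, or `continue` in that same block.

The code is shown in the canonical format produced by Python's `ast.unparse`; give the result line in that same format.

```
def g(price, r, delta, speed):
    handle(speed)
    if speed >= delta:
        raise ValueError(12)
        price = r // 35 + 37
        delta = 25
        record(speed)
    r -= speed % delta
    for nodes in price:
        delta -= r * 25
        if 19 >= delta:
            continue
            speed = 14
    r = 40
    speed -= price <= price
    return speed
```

r -= speed % delta

Transformed code:
def g(price, r, delta, speed):
    handle(speed)
    if speed >= delta:
        raise ValueError(12)
    r -= speed % delta
    for nodes in price:
        delta -= r * 25
        if 19 >= delta:
            continue
    r = 40
    speed -= price <= price
    return speed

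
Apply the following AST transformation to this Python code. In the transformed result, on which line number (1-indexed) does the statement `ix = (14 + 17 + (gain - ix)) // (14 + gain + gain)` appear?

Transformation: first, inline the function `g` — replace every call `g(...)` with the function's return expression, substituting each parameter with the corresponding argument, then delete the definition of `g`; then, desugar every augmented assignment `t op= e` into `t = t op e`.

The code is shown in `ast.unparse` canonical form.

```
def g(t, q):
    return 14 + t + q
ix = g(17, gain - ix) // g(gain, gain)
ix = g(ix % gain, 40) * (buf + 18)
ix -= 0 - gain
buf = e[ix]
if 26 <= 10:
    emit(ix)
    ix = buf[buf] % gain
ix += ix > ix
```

1

Transformed code:
ix = (14 + 17 + (gain - ix)) // (14 + gain + gain)
ix = (14 + ix % gain + 40) * (buf + 18)
ix = ix - (0 - gain)
buf = e[ix]
if 26 <= 10:
    emit(ix)
    ix = buf[buf] % gain
ix = ix + (ix > ix)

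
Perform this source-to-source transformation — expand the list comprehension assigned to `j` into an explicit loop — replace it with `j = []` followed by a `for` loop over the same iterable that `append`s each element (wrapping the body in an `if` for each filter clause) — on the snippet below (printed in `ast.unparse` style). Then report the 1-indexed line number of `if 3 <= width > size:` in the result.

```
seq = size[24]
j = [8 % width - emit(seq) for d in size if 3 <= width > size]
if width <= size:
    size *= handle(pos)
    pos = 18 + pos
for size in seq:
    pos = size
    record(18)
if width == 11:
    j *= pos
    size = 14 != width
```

Transformed code:
seq = size[24]
j = []
for d in size:
    if 3 <= width > size:
        j.append(8 % width - emit(seq))
if width <= size:
    size *= handle(pos)
    pos = 18 + pos
for size in seq:
    pos = size
    record(18)
if width == 11:
    j *= pos
    size = 14 != width

4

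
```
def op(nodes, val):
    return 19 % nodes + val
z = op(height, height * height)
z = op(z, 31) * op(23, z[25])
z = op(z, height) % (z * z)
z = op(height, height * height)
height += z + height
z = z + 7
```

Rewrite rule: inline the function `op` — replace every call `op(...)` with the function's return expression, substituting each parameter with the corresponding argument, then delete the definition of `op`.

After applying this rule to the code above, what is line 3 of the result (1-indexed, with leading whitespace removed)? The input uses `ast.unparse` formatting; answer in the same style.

Transformed code:
z = 19 % height + height * height
z = (19 % z + 31) * (19 % 23 + z[25])
z = (19 % z + height) % (z * z)
z = 19 % height + height * height
height += z + height
z = z + 7

z = (19 % z + height) % (z * z)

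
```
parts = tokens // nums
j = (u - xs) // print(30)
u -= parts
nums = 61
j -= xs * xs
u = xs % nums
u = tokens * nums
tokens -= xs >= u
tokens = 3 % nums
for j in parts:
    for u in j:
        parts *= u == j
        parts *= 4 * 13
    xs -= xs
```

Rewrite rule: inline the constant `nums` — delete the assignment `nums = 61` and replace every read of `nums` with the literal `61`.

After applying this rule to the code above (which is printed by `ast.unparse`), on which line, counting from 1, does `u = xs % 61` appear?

Transformed code:
parts = tokens // 61
j = (u - xs) // print(30)
u -= parts
j -= xs * xs
u = xs % 61
u = tokens * 61
tokens -= xs >= u
tokens = 3 % 61
for j in parts:
    for u in j:
        parts *= u == j
        parts *= 4 * 13
    xs -= xs

5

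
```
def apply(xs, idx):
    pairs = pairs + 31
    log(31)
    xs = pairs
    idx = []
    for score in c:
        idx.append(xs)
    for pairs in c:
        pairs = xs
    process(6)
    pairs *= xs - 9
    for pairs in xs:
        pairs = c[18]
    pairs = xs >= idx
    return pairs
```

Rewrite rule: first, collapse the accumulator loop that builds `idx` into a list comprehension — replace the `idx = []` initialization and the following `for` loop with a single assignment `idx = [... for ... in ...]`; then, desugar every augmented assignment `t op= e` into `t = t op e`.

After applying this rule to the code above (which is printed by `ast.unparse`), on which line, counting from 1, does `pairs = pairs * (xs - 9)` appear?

Transformed code:
def apply(xs, idx):
    pairs = pairs + 31
    log(31)
    xs = pairs
    idx = [xs for score in c]
    for pairs in c:
        pairs = xs
    process(6)
    pairs = pairs * (xs - 9)
    for pairs in xs:
        pairs = c[18]
    pairs = xs >= idx
    return pairs

9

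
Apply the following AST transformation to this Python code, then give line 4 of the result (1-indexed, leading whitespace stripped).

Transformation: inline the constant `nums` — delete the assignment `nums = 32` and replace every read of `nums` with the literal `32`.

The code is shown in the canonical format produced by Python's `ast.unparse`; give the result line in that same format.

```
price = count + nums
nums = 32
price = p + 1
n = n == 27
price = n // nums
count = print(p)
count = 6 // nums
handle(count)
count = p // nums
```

Transformed code:
price = count + 32
price = p + 1
n = n == 27
price = n // 32
count = print(p)
count = 6 // 32
handle(count)
count = p // 32

price = n // 32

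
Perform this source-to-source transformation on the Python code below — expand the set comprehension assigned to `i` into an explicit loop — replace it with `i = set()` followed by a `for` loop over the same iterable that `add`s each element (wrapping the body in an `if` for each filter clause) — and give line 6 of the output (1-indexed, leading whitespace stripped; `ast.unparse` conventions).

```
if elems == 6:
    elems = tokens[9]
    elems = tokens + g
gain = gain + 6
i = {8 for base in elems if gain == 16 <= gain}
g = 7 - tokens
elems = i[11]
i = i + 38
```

for base in elems:

Transformed code:
if elems == 6:
    elems = tokens[9]
    elems = tokens + g
gain = gain + 6
i = set()
for base in elems:
    if gain == 16 <= gain:
        i.add(8)
g = 7 - tokens
elems = i[11]
i = i + 38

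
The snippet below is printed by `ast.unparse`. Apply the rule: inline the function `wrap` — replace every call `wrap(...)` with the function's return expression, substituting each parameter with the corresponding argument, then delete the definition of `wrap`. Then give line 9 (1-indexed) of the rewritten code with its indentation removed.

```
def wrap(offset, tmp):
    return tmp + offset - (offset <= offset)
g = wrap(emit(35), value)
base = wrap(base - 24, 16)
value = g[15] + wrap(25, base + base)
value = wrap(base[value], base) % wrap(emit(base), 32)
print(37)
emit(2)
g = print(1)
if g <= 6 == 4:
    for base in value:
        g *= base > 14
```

for base in value:

Transformed code:
g = value + emit(35) - (emit(35) <= emit(35))
base = 16 + (base - 24) - (base - 24 <= base - 24)
value = g[15] + (base + base + 25 - (25 <= 25))
value = (base + base[value] - (base[value] <= base[value])) % (32 + emit(base) - (emit(base) <= emit(base)))
print(37)
emit(2)
g = print(1)
if g <= 6 == 4:
    for base in value:
        g *= base > 14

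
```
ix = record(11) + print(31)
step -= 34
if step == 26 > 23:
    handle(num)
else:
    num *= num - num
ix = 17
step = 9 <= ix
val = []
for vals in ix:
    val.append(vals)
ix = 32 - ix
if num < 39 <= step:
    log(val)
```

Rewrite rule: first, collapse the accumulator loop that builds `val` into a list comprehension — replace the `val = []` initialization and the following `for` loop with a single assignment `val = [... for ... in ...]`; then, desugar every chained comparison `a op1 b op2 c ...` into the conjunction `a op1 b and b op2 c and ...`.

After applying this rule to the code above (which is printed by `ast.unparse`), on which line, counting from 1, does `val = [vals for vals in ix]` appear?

9

Transformed code:
ix = record(11) + print(31)
step -= 34
if step == 26 and 26 > 23:
    handle(num)
else:
    num *= num - num
ix = 17
step = 9 <= ix
val = [vals for vals in ix]
ix = 32 - ix
if num < 39 and 39 <= step:
    log(val)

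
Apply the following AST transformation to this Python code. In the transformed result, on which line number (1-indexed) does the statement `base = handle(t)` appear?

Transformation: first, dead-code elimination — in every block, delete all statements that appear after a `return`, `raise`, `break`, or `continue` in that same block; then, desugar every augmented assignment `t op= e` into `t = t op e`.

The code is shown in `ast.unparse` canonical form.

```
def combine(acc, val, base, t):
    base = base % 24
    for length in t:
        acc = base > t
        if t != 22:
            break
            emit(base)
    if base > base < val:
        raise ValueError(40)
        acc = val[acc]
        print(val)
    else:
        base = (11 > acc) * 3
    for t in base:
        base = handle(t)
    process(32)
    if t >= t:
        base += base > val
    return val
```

12

Transformed code:
def combine(acc, val, base, t):
    base = base % 24
    for length in t:
        acc = base > t
        if t != 22:
            break
    if base > base < val:
        raise ValueError(40)
    else:
        base = (11 > acc) * 3
    for t in base:
        base = handle(t)
    process(32)
    if t >= t:
        base = base + (base > val)
    return val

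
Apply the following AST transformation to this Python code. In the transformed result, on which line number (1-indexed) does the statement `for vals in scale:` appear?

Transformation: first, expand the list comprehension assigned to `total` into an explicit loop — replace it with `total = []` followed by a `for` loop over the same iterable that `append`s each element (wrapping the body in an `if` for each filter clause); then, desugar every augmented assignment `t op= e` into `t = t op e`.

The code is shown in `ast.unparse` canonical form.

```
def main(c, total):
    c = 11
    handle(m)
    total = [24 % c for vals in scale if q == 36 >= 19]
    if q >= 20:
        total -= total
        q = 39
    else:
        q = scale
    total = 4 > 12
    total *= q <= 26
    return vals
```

Transformed code:
def main(c, total):
    c = 11
    handle(m)
    total = []
    for vals in scale:
        if q == 36 >= 19:
            total.append(24 % c)
    if q >= 20:
        total = total - total
        q = 39
    else:
        q = scale
    total = 4 > 12
    total = total * (q <= 26)
    return vals

5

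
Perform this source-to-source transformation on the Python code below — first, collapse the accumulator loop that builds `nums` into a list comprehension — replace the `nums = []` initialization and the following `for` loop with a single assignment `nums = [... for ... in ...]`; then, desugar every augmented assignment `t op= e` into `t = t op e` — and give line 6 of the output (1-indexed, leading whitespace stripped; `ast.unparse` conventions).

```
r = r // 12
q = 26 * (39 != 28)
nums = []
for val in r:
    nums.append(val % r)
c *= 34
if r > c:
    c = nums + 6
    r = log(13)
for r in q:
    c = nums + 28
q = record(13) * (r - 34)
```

Transformed code:
r = r // 12
q = 26 * (39 != 28)
nums = [val % r for val in r]
c = c * 34
if r > c:
    c = nums + 6
    r = log(13)
for r in q:
    c = nums + 28
q = record(13) * (r - 34)

c = nums + 6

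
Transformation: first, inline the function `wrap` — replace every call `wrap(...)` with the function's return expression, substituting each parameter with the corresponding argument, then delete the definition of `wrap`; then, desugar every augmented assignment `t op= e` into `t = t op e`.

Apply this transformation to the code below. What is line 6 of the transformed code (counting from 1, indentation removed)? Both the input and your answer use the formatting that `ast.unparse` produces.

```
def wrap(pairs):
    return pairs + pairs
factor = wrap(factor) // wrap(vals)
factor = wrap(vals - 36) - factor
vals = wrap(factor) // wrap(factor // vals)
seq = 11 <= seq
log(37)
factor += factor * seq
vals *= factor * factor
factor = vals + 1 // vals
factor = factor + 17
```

factor = factor + factor * seq

Transformed code:
factor = (factor + factor) // (vals + vals)
factor = vals - 36 + (vals - 36) - factor
vals = (factor + factor) // (factor // vals + factor // vals)
seq = 11 <= seq
log(37)
factor = factor + factor * seq
vals = vals * (factor * factor)
factor = vals + 1 // vals
factor = factor + 17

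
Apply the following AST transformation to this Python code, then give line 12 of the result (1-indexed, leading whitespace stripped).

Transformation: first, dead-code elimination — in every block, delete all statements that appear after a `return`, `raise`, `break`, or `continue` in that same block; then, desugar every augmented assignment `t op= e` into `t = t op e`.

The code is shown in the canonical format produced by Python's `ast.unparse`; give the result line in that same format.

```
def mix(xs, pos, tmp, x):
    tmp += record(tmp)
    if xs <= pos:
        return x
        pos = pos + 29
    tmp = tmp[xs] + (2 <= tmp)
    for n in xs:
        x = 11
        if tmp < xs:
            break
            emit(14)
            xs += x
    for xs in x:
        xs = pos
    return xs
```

return xs

Transformed code:
def mix(xs, pos, tmp, x):
    tmp = tmp + record(tmp)
    if xs <= pos:
        return x
    tmp = tmp[xs] + (2 <= tmp)
    for n in xs:
        x = 11
        if tmp < xs:
            break
    for xs in x:
        xs = pos
    return xs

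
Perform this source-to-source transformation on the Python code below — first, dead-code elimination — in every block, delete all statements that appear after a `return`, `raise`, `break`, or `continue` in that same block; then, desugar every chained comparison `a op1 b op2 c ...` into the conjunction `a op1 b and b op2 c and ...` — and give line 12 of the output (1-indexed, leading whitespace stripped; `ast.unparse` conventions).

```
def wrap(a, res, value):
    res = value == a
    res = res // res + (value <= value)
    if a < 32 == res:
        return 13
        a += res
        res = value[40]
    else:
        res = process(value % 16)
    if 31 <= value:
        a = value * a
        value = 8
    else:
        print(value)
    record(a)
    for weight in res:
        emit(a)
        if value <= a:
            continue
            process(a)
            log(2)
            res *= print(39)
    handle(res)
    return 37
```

print(value)

Transformed code:
def wrap(a, res, value):
    res = value == a
    res = res // res + (value <= value)
    if a < 32 and 32 == res:
        return 13
    else:
        res = process(value % 16)
    if 31 <= value:
        a = value * a
        value = 8
    else:
        print(value)
    record(a)
    for weight in res:
        emit(a)
        if value <= a:
            continue
    handle(res)
    return 37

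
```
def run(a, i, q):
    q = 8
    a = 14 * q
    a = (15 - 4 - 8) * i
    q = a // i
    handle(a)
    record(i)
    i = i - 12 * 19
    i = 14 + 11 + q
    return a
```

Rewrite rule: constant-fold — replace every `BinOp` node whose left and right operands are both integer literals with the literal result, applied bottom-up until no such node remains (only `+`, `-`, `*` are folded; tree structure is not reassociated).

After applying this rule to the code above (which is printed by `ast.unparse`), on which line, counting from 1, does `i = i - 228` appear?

Transformed code:
def run(a, i, q):
    q = 8
    a = 14 * q
    a = 3 * i
    q = a // i
    handle(a)
    record(i)
    i = i - 228
    i = 25 + q
    return a

8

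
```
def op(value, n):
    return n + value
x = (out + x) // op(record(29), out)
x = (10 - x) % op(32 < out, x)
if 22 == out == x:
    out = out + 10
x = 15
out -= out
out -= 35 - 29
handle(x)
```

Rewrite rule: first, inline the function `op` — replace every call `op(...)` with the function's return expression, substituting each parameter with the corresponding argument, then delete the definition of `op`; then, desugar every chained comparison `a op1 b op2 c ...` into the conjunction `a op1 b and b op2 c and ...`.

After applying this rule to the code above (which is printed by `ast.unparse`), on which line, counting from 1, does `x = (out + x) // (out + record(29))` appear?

Transformed code:
x = (out + x) // (out + record(29))
x = (10 - x) % (x + (32 < out))
if 22 == out and out == x:
    out = out + 10
x = 15
out -= out
out -= 35 - 29
handle(x)

1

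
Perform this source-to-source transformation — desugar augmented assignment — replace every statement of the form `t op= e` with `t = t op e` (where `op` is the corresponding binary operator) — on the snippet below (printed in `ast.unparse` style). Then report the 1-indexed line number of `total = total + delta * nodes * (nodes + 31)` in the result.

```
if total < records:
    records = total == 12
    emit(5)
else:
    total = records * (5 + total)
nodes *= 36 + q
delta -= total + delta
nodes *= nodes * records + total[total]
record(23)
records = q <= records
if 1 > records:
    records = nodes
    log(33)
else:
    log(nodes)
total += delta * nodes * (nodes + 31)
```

16

Transformed code:
if total < records:
    records = total == 12
    emit(5)
else:
    total = records * (5 + total)
nodes = nodes * (36 + q)
delta = delta - (total + delta)
nodes = nodes * (nodes * records + total[total])
record(23)
records = q <= records
if 1 > records:
    records = nodes
    log(33)
else:
    log(nodes)
total = total + delta * nodes * (nodes + 31)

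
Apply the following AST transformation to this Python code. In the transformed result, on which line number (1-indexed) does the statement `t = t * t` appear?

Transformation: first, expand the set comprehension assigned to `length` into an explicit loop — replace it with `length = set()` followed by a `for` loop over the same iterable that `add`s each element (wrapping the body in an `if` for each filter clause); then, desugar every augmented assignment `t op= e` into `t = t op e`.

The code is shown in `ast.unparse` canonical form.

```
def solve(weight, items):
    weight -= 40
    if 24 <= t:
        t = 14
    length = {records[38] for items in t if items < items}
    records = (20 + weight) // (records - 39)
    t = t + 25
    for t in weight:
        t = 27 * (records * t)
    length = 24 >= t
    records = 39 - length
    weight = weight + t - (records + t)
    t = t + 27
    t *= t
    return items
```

17

Transformed code:
def solve(weight, items):
    weight = weight - 40
    if 24 <= t:
        t = 14
    length = set()
    for items in t:
        if items < items:
            length.add(records[38])
    records = (20 + weight) // (records - 39)
    t = t + 25
    for t in weight:
        t = 27 * (records * t)
    length = 24 >= t
    records = 39 - length
    weight = weight + t - (records + t)
    t = t + 27
    t = t * t
    return items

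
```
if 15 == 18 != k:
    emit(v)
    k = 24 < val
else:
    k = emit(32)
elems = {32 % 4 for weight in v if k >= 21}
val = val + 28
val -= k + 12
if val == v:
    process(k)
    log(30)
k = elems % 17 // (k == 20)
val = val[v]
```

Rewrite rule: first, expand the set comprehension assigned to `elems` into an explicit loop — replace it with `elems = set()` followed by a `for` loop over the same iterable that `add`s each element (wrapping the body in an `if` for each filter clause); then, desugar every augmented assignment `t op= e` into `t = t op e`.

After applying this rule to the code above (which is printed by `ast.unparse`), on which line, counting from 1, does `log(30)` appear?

Transformed code:
if 15 == 18 != k:
    emit(v)
    k = 24 < val
else:
    k = emit(32)
elems = set()
for weight in v:
    if k >= 21:
        elems.add(32 % 4)
val = val + 28
val = val - (k + 12)
if val == v:
    process(k)
    log(30)
k = elems % 17 // (k == 20)
val = val[v]

14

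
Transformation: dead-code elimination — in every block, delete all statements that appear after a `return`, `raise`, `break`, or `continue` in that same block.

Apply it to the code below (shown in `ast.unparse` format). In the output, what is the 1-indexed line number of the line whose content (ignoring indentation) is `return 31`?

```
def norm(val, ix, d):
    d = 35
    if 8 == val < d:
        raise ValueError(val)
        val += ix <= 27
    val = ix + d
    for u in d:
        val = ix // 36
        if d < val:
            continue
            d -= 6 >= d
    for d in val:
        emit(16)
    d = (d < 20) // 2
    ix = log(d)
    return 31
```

14

Transformed code:
def norm(val, ix, d):
    d = 35
    if 8 == val < d:
        raise ValueError(val)
    val = ix + d
    for u in d:
        val = ix // 36
        if d < val:
            continue
    for d in val:
        emit(16)
    d = (d < 20) // 2
    ix = log(d)
    return 31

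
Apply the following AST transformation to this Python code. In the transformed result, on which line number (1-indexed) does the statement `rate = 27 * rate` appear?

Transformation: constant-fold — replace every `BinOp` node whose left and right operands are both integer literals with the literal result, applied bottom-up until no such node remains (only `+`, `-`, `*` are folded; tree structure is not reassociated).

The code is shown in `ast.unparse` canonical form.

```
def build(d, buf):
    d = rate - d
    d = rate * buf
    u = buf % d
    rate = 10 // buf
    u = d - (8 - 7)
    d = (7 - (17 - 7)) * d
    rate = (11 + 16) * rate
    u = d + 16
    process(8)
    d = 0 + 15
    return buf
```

Transformed code:
def build(d, buf):
    d = rate - d
    d = rate * buf
    u = buf % d
    rate = 10 // buf
    u = d - 1
    d = -3 * d
    rate = 27 * rate
    u = d + 16
    process(8)
    d = 15
    return buf

8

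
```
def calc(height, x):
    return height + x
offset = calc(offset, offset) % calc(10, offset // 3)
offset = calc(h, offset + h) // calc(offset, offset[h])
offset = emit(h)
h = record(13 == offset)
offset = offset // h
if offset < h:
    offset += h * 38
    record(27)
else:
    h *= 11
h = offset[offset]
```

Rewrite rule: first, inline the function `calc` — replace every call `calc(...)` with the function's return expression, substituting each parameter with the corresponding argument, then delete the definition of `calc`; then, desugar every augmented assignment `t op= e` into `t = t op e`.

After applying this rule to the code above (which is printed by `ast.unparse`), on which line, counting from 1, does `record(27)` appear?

Transformed code:
offset = (offset + offset) % (10 + offset // 3)
offset = (h + (offset + h)) // (offset + offset[h])
offset = emit(h)
h = record(13 == offset)
offset = offset // h
if offset < h:
    offset = offset + h * 38
    record(27)
else:
    h = h * 11
h = offset[offset]

8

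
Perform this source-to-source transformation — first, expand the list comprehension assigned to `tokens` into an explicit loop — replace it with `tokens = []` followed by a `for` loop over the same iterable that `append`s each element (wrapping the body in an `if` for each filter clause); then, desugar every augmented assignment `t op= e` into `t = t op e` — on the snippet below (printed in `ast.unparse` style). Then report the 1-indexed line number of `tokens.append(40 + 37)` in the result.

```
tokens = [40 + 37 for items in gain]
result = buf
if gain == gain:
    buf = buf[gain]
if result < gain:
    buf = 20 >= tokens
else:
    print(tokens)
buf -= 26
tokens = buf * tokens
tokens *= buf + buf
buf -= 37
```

3

Transformed code:
tokens = []
for items in gain:
    tokens.append(40 + 37)
result = buf
if gain == gain:
    buf = buf[gain]
if result < gain:
    buf = 20 >= tokens
else:
    print(tokens)
buf = buf - 26
tokens = buf * tokens
tokens = tokens * (buf + buf)
buf = buf - 37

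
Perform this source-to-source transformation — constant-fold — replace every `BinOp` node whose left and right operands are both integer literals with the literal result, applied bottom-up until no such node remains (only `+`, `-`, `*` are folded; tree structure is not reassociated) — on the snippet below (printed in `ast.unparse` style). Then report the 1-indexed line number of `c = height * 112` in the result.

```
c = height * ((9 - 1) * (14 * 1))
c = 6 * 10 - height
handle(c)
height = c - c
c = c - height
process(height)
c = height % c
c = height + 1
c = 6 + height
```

1

Transformed code:
c = height * 112
c = 60 - height
handle(c)
height = c - c
c = c - height
process(height)
c = height % c
c = height + 1
c = 6 + height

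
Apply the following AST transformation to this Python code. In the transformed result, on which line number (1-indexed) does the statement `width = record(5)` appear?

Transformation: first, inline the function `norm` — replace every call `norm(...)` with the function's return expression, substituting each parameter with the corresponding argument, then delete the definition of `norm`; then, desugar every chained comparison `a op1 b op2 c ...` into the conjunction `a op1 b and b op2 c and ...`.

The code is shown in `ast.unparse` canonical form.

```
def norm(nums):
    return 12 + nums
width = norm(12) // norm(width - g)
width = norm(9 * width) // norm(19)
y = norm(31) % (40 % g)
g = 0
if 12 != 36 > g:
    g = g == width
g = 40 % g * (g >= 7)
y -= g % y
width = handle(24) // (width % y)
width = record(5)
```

Transformed code:
width = (12 + 12) // (12 + (width - g))
width = (12 + 9 * width) // (12 + 19)
y = (12 + 31) % (40 % g)
g = 0
if 12 != 36 and 36 > g:
    g = g == width
g = 40 % g * (g >= 7)
y -= g % y
width = handle(24) // (width % y)
width = record(5)

10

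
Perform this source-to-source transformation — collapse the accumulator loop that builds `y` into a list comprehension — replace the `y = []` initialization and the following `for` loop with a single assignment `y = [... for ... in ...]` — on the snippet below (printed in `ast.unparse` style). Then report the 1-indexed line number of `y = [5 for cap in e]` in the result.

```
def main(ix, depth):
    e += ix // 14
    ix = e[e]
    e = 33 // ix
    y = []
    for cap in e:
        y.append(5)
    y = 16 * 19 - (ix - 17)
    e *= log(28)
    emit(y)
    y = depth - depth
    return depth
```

5

Transformed code:
def main(ix, depth):
    e += ix // 14
    ix = e[e]
    e = 33 // ix
    y = [5 for cap in e]
    y = 16 * 19 - (ix - 17)
    e *= log(28)
    emit(y)
    y = depth - depth
    return depth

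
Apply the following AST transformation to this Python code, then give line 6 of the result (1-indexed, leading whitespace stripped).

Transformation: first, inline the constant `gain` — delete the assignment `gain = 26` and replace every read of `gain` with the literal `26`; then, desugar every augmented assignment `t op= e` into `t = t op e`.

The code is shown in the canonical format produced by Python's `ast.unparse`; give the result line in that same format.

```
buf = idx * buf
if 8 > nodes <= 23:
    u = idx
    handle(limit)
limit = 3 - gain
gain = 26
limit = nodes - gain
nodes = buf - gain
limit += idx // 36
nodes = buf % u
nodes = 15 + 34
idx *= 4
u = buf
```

limit = nodes - 26

Transformed code:
buf = idx * buf
if 8 > nodes <= 23:
    u = idx
    handle(limit)
limit = 3 - 26
limit = nodes - 26
nodes = buf - 26
limit = limit + idx // 36
nodes = buf % u
nodes = 15 + 34
idx = idx * 4
u = buf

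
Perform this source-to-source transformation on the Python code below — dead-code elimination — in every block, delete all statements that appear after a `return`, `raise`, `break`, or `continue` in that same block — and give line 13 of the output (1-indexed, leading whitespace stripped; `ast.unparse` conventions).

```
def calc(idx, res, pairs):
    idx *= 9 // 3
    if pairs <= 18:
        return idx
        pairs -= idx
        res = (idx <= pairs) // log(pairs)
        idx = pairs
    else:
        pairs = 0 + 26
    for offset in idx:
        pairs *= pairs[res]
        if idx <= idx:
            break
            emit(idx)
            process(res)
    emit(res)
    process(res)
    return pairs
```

Transformed code:
def calc(idx, res, pairs):
    idx *= 9 // 3
    if pairs <= 18:
        return idx
    else:
        pairs = 0 + 26
    for offset in idx:
        pairs *= pairs[res]
        if idx <= idx:
            break
    emit(res)
    process(res)
    return pairs

return pairs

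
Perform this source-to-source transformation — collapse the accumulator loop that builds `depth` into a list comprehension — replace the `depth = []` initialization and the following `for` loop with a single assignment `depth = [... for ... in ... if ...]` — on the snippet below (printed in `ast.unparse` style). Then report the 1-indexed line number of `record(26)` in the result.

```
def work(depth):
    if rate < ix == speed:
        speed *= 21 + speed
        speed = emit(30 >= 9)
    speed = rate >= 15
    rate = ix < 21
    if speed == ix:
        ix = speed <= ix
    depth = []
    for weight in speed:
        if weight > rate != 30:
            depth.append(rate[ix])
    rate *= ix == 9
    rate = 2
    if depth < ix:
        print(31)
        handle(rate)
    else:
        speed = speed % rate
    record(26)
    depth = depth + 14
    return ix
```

17

Transformed code:
def work(depth):
    if rate < ix == speed:
        speed *= 21 + speed
        speed = emit(30 >= 9)
    speed = rate >= 15
    rate = ix < 21
    if speed == ix:
        ix = speed <= ix
    depth = [rate[ix] for weight in speed if weight > rate != 30]
    rate *= ix == 9
    rate = 2
    if depth < ix:
        print(31)
        handle(rate)
    else:
        speed = speed % rate
    record(26)
    depth = depth + 14
    return ix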